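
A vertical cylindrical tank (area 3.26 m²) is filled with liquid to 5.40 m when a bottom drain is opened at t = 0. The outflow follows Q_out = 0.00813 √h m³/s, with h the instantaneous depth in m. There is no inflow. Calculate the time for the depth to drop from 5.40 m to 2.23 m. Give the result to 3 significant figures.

Mass balance (ρ constant): A dh/dt = −0.00813 √h.
∫ h^(−1/2) dh = −(0.00813/A) ∫ dt, giving 2√h = 2√h₀ − (0.00813/A) t.
t = 2A(√h₀ − √h)/0.00813 = 2·3.26·(√5.40 − √2.23)/0.00813
  = 6.5200 × (2.3238 − 1.4933) / 0.00813 = 666.01 s.

666 s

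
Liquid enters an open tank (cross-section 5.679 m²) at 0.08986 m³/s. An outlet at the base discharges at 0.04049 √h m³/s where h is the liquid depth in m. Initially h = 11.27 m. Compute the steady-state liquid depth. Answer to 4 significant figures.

4.925 m

Mass balance (ρ constant): A dh/dt = Q_in − 0.04049 √h. At steady state dh/dt = 0:
Q_in = 0.04049 √h_ss ⇒ √h_ss = 0.08986/0.04049 = 2.21931.
h_ss = 2.21931² = 4.92535 m. (Since h₀ = 11.27 m > h_ss, the level will fall toward this value.)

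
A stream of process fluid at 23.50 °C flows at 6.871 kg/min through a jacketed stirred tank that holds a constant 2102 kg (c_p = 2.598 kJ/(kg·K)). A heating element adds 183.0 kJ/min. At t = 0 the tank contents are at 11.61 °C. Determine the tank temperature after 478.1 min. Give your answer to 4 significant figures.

29.11 °C

M c_p dT/dt = ṁ c_p (T_in − T) + Q̇.
τ = M/ṁ = 305.923 min; T_ss = T_in + Q̇/(ṁ c_p) = 23.50 + 183.0/(6.871·2.598) = 33.7516 °C.
T approaches T_ss exponentially: T(t) = T_ss + (T₀ − T_ss) e^(−t/τ).
T(478.1) = 33.7516 + (-22.1416)·e^(−478.1/305.923) = 33.7516 + (-22.1416)·0.209547 = 29.1119 °C.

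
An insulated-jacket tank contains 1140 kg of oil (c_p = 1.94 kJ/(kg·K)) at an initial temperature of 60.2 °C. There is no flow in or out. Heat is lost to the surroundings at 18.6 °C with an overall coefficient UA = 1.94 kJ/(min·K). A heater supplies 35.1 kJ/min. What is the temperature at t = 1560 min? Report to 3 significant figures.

Lumped-capacitance energy balance: M c_p dT/dt = UA(T_amb − T) + Q̇.
dT/dt = (T_ss − T)/τ with T_ss = T_amb + Q̇/UA = 18.6 + 35.1/1.94 = 36.693 °C, τ = M c_p/UA = 1140·1.94/1.94 = 1140.0 min.
This is linear first-order; T(t) = T_ss + (T₀ − T_ss) e^(−t/τ).
T(1560) = 36.693 + (23.507)·0.25451 = 42.676 °C.

42.7 °C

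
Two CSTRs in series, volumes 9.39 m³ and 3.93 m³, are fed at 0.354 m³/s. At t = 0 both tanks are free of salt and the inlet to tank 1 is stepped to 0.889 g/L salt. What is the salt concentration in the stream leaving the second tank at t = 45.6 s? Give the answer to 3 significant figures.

0.626 g/L

Each tank obeys Vᵢ dCᵢ/dt = Q(Cᵢ₋₁ − Cᵢ), so τᵢ = Vᵢ/Q.
τ₁ = 9.39/0.354 = 26.525 s; τ₂ = 3.93/0.354 = 11.102 s.
Tank 1: C₁ = C_in(1 − e^(−t/τ₁)). Tank 2 (τ₁ ≠ τ₂): C₂ = C_in[1 − (τ₁ e^(−t/τ₁) − τ₂ e^(−t/τ₂))/(τ₁ − τ₂)].
At t = 45.6: e^(−t/τ₁) = 0.17923, e^(−t/τ₂) = 0.016449.
C₂ = 0.889·[1 − (26.525·0.17923 − 11.102·0.016449)/(15.424)] = 0.889·0.70361 = 0.62551 g/L.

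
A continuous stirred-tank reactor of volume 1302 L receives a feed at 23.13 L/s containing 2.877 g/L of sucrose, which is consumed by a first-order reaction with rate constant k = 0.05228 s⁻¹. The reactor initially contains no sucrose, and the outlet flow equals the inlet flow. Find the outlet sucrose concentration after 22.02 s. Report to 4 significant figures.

0.5736 g/L

V dC/dt = Q(C_in − C) − k V C.
This is linear with rate a = Q/V + k = 0.0700450 s⁻¹.
C_ss = Q C_in/(Q + kV) = 0.729672 g/L; C(t) = C_ss + (C₀ − C_ss) e^(−a t).
C(22.02) = 0.729672 + (-0.729672)·e^(−0.0700450·22.02) = 0.729672 + (-0.729672)·0.213869 = 0.573617 g/L.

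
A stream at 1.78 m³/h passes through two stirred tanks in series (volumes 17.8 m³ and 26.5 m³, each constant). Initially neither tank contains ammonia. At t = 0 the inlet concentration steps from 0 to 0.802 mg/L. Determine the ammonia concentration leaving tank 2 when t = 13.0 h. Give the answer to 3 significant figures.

0.229 mg/L

Time constants: τᵢ = Vᵢ/Q for each well-mixed tank.
τ₁ = 17.8/1.78 = 10.000 h; τ₂ = 26.5/1.78 = 14.888 h.
Tank 1: C₁ = C_in(1 − e^(−t/τ₁)). Tank 2 (τ₁ ≠ τ₂): C₂ = C_in[1 − (τ₁ e^(−t/τ₁) − τ₂ e^(−t/τ₂))/(τ₁ − τ₂)].
At t = 13.0: e^(−t/τ₁) = 0.27253, e^(−t/τ₂) = 0.41761.
C₂ = 0.802·[1 − (10.000·0.27253 − 14.888·0.41761)/(-4.8876)] = 0.802·0.28556 = 0.22902 mg/L.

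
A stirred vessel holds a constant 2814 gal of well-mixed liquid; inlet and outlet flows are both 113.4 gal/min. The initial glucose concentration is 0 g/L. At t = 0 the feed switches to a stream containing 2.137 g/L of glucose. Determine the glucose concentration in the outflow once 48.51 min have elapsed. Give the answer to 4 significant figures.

Accumulation = in − out for the solute gives V dC/dt = Q(C_in − C).
Time constant τ = V/Q = 2814/113.4 = 24.8148 min.
Integrating: C(t) = C_in + (C₀ − C_in) e^(−t/τ).
C(48.51) = 2.137 + (0 − 2.137)·e^(−48.51/24.8148) = 2.137 + (-2.13700)·0.141581 = 1.83444 g/L.

1.834 g/L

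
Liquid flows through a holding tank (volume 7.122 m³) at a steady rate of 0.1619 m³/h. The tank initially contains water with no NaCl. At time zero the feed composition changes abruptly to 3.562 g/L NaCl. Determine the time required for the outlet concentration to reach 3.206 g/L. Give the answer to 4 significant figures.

101.3 h

Transient balance on the dissolved component: V dC/dt = Q(C_in − C), so τ = V/Q = 43.9901 h.
C(t) = C_in + (C₀ − C_in) e^(−t/τ). Set C = 3.206 and solve for t:
e^(−t/τ) = (C − C_in)/(C₀ − C_in) = (3.206 − 3.562)/(0 − 3.562) = 0.0999439
t = −τ ln(…) = 43.9901 × 2.30315 = 101.316 h.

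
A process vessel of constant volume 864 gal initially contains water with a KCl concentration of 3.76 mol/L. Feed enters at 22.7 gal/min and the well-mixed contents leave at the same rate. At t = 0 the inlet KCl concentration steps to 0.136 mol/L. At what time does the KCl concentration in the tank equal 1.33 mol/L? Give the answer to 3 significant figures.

Accumulation = in − out for the solute gives V dC/dt = Q(C_in − C), so τ = V/Q = 38.062 min.
C(t) = C_in + (C₀ − C_in) e^(−t/τ). Set C = 1.33 and solve for t:
e^(−t/τ) = (C − C_in)/(C₀ − C_in) = (1.33 − 0.136)/(3.76 − 0.136) = 0.32947
t = −τ ln(…) = 38.062 × 1.1103 = 42.259 min.

42.3 min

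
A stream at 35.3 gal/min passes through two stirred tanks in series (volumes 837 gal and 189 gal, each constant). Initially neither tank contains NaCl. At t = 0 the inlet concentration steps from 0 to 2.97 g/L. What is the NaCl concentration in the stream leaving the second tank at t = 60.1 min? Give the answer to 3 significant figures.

2.67 g/L

Time constants: τᵢ = Vᵢ/Q for each well-mixed tank.
τ₁ = 837/35.3 = 23.711 min; τ₂ = 189/35.3 = 5.3541 min.
Solving the cascade with C₁(0)=C₂(0)=0 gives C₂(t) = C_in[1 − (τ₁ e^(−t/τ₁) − τ₂ e^(−t/τ₂))/(τ₁ − τ₂)].
At t = 60.1: e^(−t/τ₁) = 0.079287, e^(−t/τ₂) = 1.3336e-05.
C₂ = 2.97·[1 − (23.711·0.079287 − 5.3541·1.3336e-05)/(18.357)] = 2.97·0.89759 = 2.6658 g/L.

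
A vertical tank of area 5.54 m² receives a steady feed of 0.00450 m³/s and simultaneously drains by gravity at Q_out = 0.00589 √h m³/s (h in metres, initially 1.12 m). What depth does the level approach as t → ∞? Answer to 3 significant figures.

0.584 m

Volume balance on the tank: A dh/dt = Q_in − 0.00589 √h. At steady state dh/dt = 0:
Q_in = 0.00589 √h_ss ⇒ √h_ss = 0.00450/0.00589 = 0.76401.
h_ss = 0.76401² = 0.58371 m. (Since h₀ = 1.12 m > h_ss, the level will fall toward this value.)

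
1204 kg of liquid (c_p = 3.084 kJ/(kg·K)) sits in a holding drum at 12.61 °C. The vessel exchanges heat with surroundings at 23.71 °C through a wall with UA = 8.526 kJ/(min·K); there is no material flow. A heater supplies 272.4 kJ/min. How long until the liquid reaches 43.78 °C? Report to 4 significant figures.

560.7 min

Lumped-capacitance energy balance: M c_p dT/dt = UA(T_amb − T) + Q̇.
τ = M c_p/UA = 435.507 min; T_ss = T_amb + Q̇/UA = 23.71 + 272.4/8.526 = 55.6593 °C.
T(t) = T_ss + (T₀ − T_ss)e^(−t/τ); set T = 43.78:
t = −τ ln[(T − T_ss)/(T₀ − T_ss)] = −435.507 · ln(0.275947) = 560.736 min.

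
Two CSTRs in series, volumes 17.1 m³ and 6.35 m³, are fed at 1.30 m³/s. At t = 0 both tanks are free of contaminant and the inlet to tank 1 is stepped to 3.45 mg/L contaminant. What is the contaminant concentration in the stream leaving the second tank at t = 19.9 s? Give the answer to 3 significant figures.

Time constants: τᵢ = Vᵢ/Q for each well-mixed tank.
τ₁ = 17.1/1.30 = 13.154 s; τ₂ = 6.35/1.30 = 4.8846 s.
Solving the cascade with C₁(0)=C₂(0)=0 gives C₂(t) = C_in[1 − (τ₁ e^(−t/τ₁) − τ₂ e^(−t/τ₂))/(τ₁ − τ₂)].
At t = 19.9: e^(−t/τ₁) = 0.22028, e^(−t/τ₂) = 0.017009.
C₂ = 3.45·[1 − (13.154·0.22028 − 4.8846·0.017009)/(8.2692)] = 3.45·0.65965 = 2.2758 mg/L.

2.28 mg/L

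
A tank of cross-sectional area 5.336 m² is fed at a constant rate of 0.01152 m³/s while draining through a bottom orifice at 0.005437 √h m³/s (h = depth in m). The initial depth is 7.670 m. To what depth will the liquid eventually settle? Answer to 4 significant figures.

4.489 m

Level balance: A dh/dt = 0.01152 − 0.005437 √h. Setting dh/dt = 0:
Q_in = 0.005437 √h_ss ⇒ √h_ss = 0.01152/0.005437 = 2.11882.
h_ss = 2.11882² = 4.48938 m. (Since h₀ = 7.670 m > h_ss, the level will fall toward this value.)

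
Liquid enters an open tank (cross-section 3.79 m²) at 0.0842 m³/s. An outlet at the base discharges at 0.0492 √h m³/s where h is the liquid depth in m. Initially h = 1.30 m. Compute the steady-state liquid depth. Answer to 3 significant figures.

A dh/dt = Q_in − 0.0492 √h. Steady state requires inflow = outflow:
Q_in = 0.0492 √h_ss ⇒ √h_ss = 0.0842/0.0492 = 1.7114.
h_ss = 1.7114² = 2.9288 m. (Since h₀ = 1.30 m < h_ss, the level will rise toward this value.)

2.93 m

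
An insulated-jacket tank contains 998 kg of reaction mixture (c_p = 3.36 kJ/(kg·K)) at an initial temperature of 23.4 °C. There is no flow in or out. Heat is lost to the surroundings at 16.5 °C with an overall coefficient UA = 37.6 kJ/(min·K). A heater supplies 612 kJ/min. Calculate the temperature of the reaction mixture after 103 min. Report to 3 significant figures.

M c_p dT/dt = −UA(T − T_amb) + Q̇.
dT/dt = (T_ss − T)/τ with T_ss = T_amb + Q̇/UA = 16.5 + 612/37.6 = 32.777 °C, τ = M c_p/UA = 998·3.36/37.6 = 89.183 min.
Solution: T(t) = T_ss + (T₀ − T_ss) e^(−t/τ).
T(103) = 32.777 + (-9.3766)·0.31508 = 29.822 °C.

29.8 °C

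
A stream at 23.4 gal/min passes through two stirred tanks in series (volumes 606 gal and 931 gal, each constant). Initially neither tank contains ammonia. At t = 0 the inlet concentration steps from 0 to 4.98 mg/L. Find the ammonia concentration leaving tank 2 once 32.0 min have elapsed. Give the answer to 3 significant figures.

Each tank obeys Vᵢ dCᵢ/dt = Q(Cᵢ₋₁ − Cᵢ), so τᵢ = Vᵢ/Q.
τ₁ = 606/23.4 = 25.897 min; τ₂ = 931/23.4 = 39.786 min.
Solving the cascade with C₁(0)=C₂(0)=0 gives C₂(t) = C_in[1 − (τ₁ e^(−t/τ₁) − τ₂ e^(−t/τ₂))/(τ₁ − τ₂)].
At t = 32.0: e^(−t/τ₁) = 0.29065, e^(−t/τ₂) = 0.44740.
C₂ = 4.98·[1 − (25.897·0.29065 − 39.786·0.44740)/(-13.889)] = 4.98·0.26031 = 1.2963 mg/L.

1.30 mg/L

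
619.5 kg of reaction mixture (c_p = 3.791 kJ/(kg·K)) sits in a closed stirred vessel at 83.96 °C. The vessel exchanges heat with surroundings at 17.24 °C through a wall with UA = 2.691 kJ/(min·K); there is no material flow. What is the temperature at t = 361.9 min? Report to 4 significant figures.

M c_p dT/dt = −UA(T − T_amb).
dT/dt = (T_ss − T)/τ with T_ss = T_amb = 17.2400 °C, τ = M c_p/UA = 619.5·3.791/2.691 = 872.733 min.
This is linear first-order; T(t) = T_ss + (T₀ − T_ss) e^(−t/τ).
T(361.9) = 17.2400 + (66.7200)·0.660555 = 61.3123 °C.

61.31 °C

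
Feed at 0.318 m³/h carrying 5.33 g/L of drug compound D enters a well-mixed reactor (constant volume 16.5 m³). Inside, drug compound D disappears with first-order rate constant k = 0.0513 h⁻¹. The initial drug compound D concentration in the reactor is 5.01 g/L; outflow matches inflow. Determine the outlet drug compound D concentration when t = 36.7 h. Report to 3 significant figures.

1.72 g/L

Accumulation = in − out − consumed: V dC/dt = Q C_in − Q C − k V C.
This is linear with rate a = Q/V + k = 0.070573 h⁻¹.
C_ss = Q C_in/(Q + kV) = 1.4556 g/L; C(t) = C_ss + (C₀ − C_ss) e^(−a t).
C(36.7) = 1.4556 + (3.5544)·e^(−0.070573·36.7) = 1.4556 + (3.5544)·0.075019 = 1.7222 g/L.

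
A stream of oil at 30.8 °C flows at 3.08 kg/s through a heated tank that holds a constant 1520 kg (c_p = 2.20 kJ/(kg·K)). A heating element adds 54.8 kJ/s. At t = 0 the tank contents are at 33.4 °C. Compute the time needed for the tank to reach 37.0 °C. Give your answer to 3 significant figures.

527 s

Unsteady energy balance on the tank contents: M c_p dT/dt = ṁ c_p (T_in − T) + 54.8.
τ = M/ṁ = 493.51 s; T_ss = T_in + Q̇/(ṁ c_p) = 38.887 °C.
T(t) = T_ss + (T₀ − T_ss) e^(−t/τ). Set T = 37.0:
e^(−t/τ) = (37.0 − 38.887)/(33.4 − 38.887) = 0.34395
t = −493.51 · ln(0.34395) = 526.70 s.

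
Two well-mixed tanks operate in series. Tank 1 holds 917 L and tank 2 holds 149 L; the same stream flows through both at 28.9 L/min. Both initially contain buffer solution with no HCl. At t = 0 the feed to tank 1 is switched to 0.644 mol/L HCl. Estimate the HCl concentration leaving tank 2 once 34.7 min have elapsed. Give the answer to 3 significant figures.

Species balance on tank i: dCᵢ/dt = (Cᵢ₋₁ − Cᵢ)/τᵢ with τᵢ = Vᵢ/Q.
τ₁ = 917/28.9 = 31.730 min; τ₂ = 149/28.9 = 5.1557 min.
Tank 1: C₁ = C_in(1 − e^(−t/τ₁)). Tank 2 (τ₁ ≠ τ₂): C₂ = C_in[1 − (τ₁ e^(−t/τ₁) − τ₂ e^(−t/τ₂))/(τ₁ − τ₂)].
At t = 34.7: e^(−t/τ₁) = 0.33501, e^(−t/τ₂) = 0.0011941.
C₂ = 0.644·[1 − (31.730·0.33501 − 5.1557·0.0011941)/(26.574)] = 0.644·0.60023 = 0.38655 mol/L.

0.387 mol/L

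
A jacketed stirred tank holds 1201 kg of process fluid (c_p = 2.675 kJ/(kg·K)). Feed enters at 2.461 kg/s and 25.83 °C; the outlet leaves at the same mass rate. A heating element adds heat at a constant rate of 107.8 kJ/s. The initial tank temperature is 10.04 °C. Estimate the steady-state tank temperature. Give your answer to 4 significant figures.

M c_p dT/dt = ṁ c_p (T_in − T) + Q̇.
At steady state dT/dt = 0 ⇒ T_ss = T_in + Q̇/(ṁ c_p) = 25.83 + 107.8/(2.461·2.675) = 42.2051 °C.

42.21 °C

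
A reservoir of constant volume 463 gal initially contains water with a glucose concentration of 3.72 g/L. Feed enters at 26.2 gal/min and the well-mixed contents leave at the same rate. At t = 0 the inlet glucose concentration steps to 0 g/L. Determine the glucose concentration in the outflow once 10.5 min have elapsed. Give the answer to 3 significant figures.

Transient balance on the dissolved component: V dC/dt = Q(C_in − C).
Rewrite as dC/dt + C/τ = C_in/τ, τ = V/Q = 17.672 min.
Integrating: C(t) = C_in + (C₀ − C_in) e^(−t/τ).
C(10.5) = 0 + (3.72 − 0)·e^(−10.5/17.672) = 0 + (3.7200)·0.55202 = 2.0535 g/L.

2.05 g/L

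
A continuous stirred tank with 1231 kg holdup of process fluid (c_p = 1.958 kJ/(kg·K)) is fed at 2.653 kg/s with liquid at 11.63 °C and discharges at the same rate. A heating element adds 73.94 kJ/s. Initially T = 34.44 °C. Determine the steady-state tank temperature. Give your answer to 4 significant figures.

25.86 °C

M c_p dT/dt = ṁ c_p (T_in − T) + Q̇.
At steady state dT/dt = 0 ⇒ T_ss = T_in + Q̇/(ṁ c_p) = 11.63 + 73.94/(2.653·1.958) = 25.8641 °C.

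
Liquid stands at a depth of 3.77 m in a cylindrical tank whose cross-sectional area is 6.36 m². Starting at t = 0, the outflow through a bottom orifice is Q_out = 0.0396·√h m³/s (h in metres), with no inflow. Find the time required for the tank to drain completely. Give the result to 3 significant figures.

With no inflow, A dh/dt = −0.0396 √h.
∫ h^(−1/2) dh = −(0.0396/A) ∫ dt, giving 2√h = 2√h₀ − (0.0396/A) t.
Tank is empty when √h = 0: t_empty = 2A√h₀/0.0396.
t_empty = 2·6.36·√3.77/0.0396 = 12.720·1.9416/0.0396 = 623.68 s.

624 s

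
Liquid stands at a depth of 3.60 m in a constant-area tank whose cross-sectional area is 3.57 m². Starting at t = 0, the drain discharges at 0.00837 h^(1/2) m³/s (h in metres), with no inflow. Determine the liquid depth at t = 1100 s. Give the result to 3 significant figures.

A dh/dt = −Q_out = −0.00837 √h.
Separate and integrate: 2(√h − √h₀) = −(0.00837/A) t.
√h = √3.60 − 0.00837·1100/(2·3.57) = 1.8974 − 1.2895 = 0.60787.
h = 0.60787² = 0.36951 m.

0.370 m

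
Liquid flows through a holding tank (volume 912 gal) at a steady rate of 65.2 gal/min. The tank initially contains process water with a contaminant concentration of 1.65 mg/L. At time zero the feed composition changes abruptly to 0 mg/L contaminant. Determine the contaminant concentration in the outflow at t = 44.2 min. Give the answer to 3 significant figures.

0.0700 mg/L

Mass balance on the solute (V constant): V dC/dt = Q(C_in − C).
Time constant τ = V/Q = 912/65.2 = 13.988 min.
This is linear first-order; C(t) = C_in + (C₀ − C_in) e^(−t/τ).
C(44.2) = 0 + (1.65 − 0)·e^(−44.2/13.988) = 0 + (1.6500)·0.042429 = 0.070009 mg/L.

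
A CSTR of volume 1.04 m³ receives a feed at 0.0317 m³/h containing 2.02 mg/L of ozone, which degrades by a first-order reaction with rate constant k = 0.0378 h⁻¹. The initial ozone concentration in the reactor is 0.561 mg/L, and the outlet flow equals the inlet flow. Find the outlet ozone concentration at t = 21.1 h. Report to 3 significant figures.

Species balance: V dC/dt = Q C_in − Q C − k V C.
This is linear with rate a = Q/V + k = 0.068281 h⁻¹.
C_ss = Q C_in/(Q + kV) = 0.90173 mg/L; C(t) = C_ss + (C₀ − C_ss) e^(−a t).
C(21.1) = 0.90173 + (-0.34073)·e^(−0.068281·21.1) = 0.90173 + (-0.34073)·0.23676 = 0.82106 mg/L.

0.821 mg/L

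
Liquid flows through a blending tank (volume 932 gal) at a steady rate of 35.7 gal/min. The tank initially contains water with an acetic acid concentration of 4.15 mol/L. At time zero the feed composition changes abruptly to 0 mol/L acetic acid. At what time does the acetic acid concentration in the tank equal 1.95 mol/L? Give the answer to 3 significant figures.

Unsteady species balance (constant V, well mixed): V dC/dt = Q(C_in − C), so τ = V/Q = 26.106 min.
C(t) = C_in + (C₀ − C_in) e^(−t/τ). Set C = 1.95 and solve for t:
e^(−t/τ) = (C − C_in)/(C₀ − C_in) = (1.95 − 0)/(4.15 − 0) = 0.46988
t = −τ ln(…) = 26.106 × 0.75528 = 19.718 min.

19.7 min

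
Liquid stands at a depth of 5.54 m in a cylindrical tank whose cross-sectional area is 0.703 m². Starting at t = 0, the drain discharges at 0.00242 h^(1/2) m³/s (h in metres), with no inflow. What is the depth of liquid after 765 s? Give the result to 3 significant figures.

A dh/dt = −Q_out = −0.00242 √h.
This is separable: 2 d(√h)/dt = −0.00242/A, so √h = √h₀ − (0.00242/(2A)) t.
√h = √5.54 − 0.00242·765/(2·0.703) = 2.3537 − 1.3167 = 1.0370.
h = 1.0370² = 1.0754 m.

1.08 m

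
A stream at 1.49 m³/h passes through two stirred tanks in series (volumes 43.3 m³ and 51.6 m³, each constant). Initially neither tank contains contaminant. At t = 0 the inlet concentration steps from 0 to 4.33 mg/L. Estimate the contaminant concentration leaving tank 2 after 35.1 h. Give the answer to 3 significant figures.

Time constants: τᵢ = Vᵢ/Q for each well-mixed tank.
τ₁ = 43.3/1.49 = 29.060 h; τ₂ = 51.6/1.49 = 34.631 h.
Solving the cascade with C₁(0)=C₂(0)=0 gives C₂(t) = C_in[1 − (τ₁ e^(−t/τ₁) − τ₂ e^(−t/τ₂))/(τ₁ − τ₂)].
At t = 35.1: e^(−t/τ₁) = 0.29885, e^(−t/τ₂) = 0.36293.
C₂ = 4.33·[1 − (29.060·0.29885 − 34.631·0.36293)/(-5.5705)] = 4.33·0.30275 = 1.3109 mg/L.

1.31 mg/L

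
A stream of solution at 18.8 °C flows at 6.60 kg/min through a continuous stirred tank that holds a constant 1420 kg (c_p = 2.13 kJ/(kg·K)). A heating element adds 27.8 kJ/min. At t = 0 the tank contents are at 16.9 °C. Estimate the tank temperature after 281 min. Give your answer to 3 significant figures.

Heat balance on the well-mixed liquid: M c_p dT/dt = ṁ c_p (T_in − T) + 27.8.
Rearrange: dT/dt = (T_ss − T)/τ with τ = M/ṁ = 215.15 min and T_ss = T_in + Q̇/(ṁ c_p) = 20.778 °C.
Integrating: T(t) = T_ss + (T₀ − T_ss) e^(−t/τ).
T(281) = 20.778 + (-3.8775)·e^(−281/215.15) = 20.778 + (-3.8775)·0.27089 = 19.727 °C.

19.7 °C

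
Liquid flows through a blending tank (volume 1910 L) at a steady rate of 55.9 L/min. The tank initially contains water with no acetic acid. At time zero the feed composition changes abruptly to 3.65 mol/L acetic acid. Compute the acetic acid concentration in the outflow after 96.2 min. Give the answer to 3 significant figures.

Transient balance on the dissolved component: V dC/dt = Q(C_in − C).
Time constant τ = V/Q = 1910/55.9 = 34.168 min.
Solution: C(t) = C_in + (C₀ − C_in) e^(−t/τ).
C(96.2) = 3.65 + (0 − 3.65)·e^(−96.2/34.168) = 3.65 + (-3.6500)·0.059876 = 3.4315 mol/L.

3.43 mol/L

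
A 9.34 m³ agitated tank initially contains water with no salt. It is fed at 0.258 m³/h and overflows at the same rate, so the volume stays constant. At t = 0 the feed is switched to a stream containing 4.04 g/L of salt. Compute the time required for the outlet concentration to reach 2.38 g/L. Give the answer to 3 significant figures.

Species balance: V dC/dt = Q(C_in − C) ⇒ τ = V/Q = 36.202 h.
C(t) = C_in + (C₀ − C_in) e^(−t/τ). Set C = 2.38 and solve for t:
e^(−t/τ) = (C − C_in)/(C₀ − C_in) = (2.38 − 4.04)/(0 − 4.04) = 0.41089
t = −τ ln(…) = 36.202 × 0.88943 = 32.199 h.

32.2 h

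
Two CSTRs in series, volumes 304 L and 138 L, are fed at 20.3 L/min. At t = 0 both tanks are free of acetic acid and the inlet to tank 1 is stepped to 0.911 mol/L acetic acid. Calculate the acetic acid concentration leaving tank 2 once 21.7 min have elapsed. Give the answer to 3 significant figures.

Species balance on tank i: dCᵢ/dt = (Cᵢ₋₁ − Cᵢ)/τᵢ with τᵢ = Vᵢ/Q.
τ₁ = 304/20.3 = 14.975 min; τ₂ = 138/20.3 = 6.7980 min.
Tank 1: C₁ = C_in(1 − e^(−t/τ₁)). Tank 2 (τ₁ ≠ τ₂): C₂ = C_in[1 − (τ₁ e^(−t/τ₁) − τ₂ e^(−t/τ₂))/(τ₁ − τ₂)].
At t = 21.7: e^(−t/τ₁) = 0.23479, e^(−t/τ₂) = 0.041085.
C₂ = 0.911·[1 − (14.975·0.23479 − 6.7980·0.041085)/(8.1773)] = 0.911·0.60417 = 0.55040 mol/L.

0.550 mol/L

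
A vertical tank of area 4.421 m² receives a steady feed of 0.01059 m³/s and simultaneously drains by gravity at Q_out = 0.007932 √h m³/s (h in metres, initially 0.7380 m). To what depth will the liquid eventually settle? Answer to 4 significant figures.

Level balance: A dh/dt = 0.01059 − 0.007932 √h. Setting dh/dt = 0:
Q_in = 0.007932 √h_ss ⇒ √h_ss = 0.01059/0.007932 = 1.33510.
h_ss = 1.33510² = 1.78249 m. (Since h₀ = 0.7380 m < h_ss, the level will rise toward this value.)

1.782 m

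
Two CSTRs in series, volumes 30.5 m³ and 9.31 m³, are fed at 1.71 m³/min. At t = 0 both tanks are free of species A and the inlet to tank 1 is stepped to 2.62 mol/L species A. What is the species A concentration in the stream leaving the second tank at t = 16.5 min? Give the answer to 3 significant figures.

1.18 mol/L

Time constants: τᵢ = Vᵢ/Q for each well-mixed tank.
τ₁ = 30.5/1.71 = 17.836 min; τ₂ = 9.31/1.71 = 5.4444 min.
Solving the cascade with C₁(0)=C₂(0)=0 gives C₂(t) = C_in[1 − (τ₁ e^(−t/τ₁) − τ₂ e^(−t/τ₂))/(τ₁ − τ₂)].
At t = 16.5: e^(−t/τ₁) = 0.39650, e^(−t/τ₂) = 0.048286.
C₂ = 2.62·[1 − (17.836·0.39650 − 5.4444·0.048286)/(12.392)] = 2.62·0.45051 = 1.1803 mol/L.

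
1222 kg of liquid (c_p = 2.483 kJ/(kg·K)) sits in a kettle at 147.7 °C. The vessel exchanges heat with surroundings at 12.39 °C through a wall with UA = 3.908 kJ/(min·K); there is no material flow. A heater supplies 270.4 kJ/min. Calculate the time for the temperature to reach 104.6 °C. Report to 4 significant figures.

Lumped-capacitance energy balance: M c_p dT/dt = UA(T_amb − T) + Q̇.
τ = M c_p/UA = 776.414 min; T_ss = T_amb + Q̇/UA = 12.39 + 270.4/3.908 = 81.5814 °C.
T(t) = T_ss + (T₀ − T_ss)e^(−t/τ); set T = 104.6:
t = −τ ln[(T − T_ss)/(T₀ − T_ss)] = −776.414 · ln(0.348141) = 819.231 min.

819.2 min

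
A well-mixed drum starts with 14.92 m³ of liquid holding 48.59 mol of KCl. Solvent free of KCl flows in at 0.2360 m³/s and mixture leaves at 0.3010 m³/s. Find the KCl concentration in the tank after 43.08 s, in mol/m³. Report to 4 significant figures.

Let m(t) be the amount of KCl. Volume: V(t) = V₀ + (Q_in − Q_out) t = 14.92 − 0.0650000 t; V(43.08) = 12.1198 m³.
No KCl enters, so dm/dt = −Q_out · (m/V).
Separate: dm/m = −Q_out dt/V(t) ⇒ ln(m/m₀) = −(Q_out/(Q_in−Q_out)) ln(V/V₀).
m = m₀ (V₀/V)^(Q_out/(Q_in−Q_out)) = 48.59 × (14.92/12.1198)^(-4.63077) = 18.5572 mol.
C = m/V = 18.5572/12.1198 = 1.53114 mol/m³.

1.531 mol/m³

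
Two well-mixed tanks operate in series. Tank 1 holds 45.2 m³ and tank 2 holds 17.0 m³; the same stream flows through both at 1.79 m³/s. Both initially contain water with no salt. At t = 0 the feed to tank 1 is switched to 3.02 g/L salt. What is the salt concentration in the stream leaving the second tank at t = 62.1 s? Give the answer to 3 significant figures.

2.61 g/L

Time constants: τᵢ = Vᵢ/Q for each well-mixed tank.
τ₁ = 45.2/1.79 = 25.251 s; τ₂ = 17.0/1.79 = 9.4972 s.
Solving the cascade with C₁(0)=C₂(0)=0 gives C₂(t) = C_in[1 − (τ₁ e^(−t/τ₁) − τ₂ e^(−t/τ₂))/(τ₁ − τ₂)].
At t = 62.1: e^(−t/τ₁) = 0.085497, e^(−t/τ₂) = 0.0014463.
C₂ = 3.02·[1 − (25.251·0.085497 − 9.4972·0.0014463)/(15.754)] = 3.02·0.86383 = 2.6088 g/L.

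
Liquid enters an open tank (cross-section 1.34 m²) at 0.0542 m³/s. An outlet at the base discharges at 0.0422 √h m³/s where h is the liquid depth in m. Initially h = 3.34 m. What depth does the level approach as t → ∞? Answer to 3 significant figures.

Accumulation of liquid (constant cross-section A): A dh/dt = Q_in − 0.0422 √h. At steady state dh/dt = 0:
Q_in = 0.0422 √h_ss ⇒ √h_ss = 0.0542/0.0422 = 1.2844.
h_ss = 1.2844² = 1.6496 m. (Since h₀ = 3.34 m > h_ss, the level will fall toward this value.)

1.65 m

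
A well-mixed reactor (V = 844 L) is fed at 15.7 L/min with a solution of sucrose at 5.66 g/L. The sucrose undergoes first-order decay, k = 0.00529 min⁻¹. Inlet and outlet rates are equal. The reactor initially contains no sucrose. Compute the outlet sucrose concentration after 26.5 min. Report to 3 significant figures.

2.07 g/L

V dC/dt = Q(C_in − C) − k V C.
dC/dt = (Q/V) C_in − (Q/V + k) C; effective rate a = Q/V + k = 0.018602 + 0.00529 = 0.023892 min⁻¹.
C_ss = Q C_in/(Q + kV) = 4.4068 g/L; C(t) = C_ss + (C₀ − C_ss) e^(−a t).
C(26.5) = 4.4068 + (-4.4068)·e^(−0.023892·26.5) = 4.4068 + (-4.4068)·0.53092 = 2.0671 g/L.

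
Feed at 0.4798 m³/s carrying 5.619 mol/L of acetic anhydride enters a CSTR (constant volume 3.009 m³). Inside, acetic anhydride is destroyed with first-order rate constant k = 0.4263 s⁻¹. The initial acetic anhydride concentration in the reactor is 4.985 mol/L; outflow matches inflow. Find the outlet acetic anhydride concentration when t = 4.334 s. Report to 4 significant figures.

1.802 mol/L

V dC/dt = Q(C_in − C) − k V C.
dC/dt = (Q/V) C_in − (Q/V + k) C; effective rate a = Q/V + k = 0.159455 + 0.4263 = 0.585755 s⁻¹.
C_ss = Q C_in/(Q + kV) = 1.52961 mol/L; C(t) = C_ss + (C₀ − C_ss) e^(−a t).
C(4.334) = 1.52961 + (3.45539)·e^(−0.585755·4.334) = 1.52961 + (3.45539)·0.0789720 = 1.80249 mol/L.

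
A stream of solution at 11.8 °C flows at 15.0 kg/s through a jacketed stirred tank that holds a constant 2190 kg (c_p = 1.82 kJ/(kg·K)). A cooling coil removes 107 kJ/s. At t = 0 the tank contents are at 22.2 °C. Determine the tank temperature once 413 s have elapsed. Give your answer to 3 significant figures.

8.73 °C

Heat balance on the well-mixed liquid: M c_p dT/dt = ṁ c_p (T_in − T) − 107.
Rearrange: dT/dt = (T_ss − T)/τ with τ = M/ṁ = 146.00 s and T_ss = T_in − Q̇/(ṁ c_p) = 7.8806 °C.
Solution: T(t) = T_ss + (T₀ − T_ss) e^(−t/τ).
T(413) = 7.8806 + (14.319)·e^(−413/146.00) = 7.8806 + (14.319)·0.059086 = 8.7267 °C.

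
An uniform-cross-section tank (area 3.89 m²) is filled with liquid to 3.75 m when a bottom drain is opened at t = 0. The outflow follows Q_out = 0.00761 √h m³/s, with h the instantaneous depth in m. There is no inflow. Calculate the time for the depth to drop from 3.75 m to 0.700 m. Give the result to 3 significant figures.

A dh/dt = −Q_out = −0.00761 √h.
This is separable: 2 d(√h)/dt = −0.00761/A, so √h = √h₀ − (0.00761/(2A)) t.
t = 2A(√h₀ − √h)/0.00761 = 2·3.89·(√3.75 − √0.700)/0.00761
  = 7.7800 × (1.9365 − 0.83666) / 0.00761 = 1124.4 s.

1120 s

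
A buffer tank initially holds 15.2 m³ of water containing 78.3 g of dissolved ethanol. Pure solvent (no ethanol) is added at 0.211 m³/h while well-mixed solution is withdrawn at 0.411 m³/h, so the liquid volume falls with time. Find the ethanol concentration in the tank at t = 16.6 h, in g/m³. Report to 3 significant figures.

Total volume: dV/dt = Q_in − Q_out = -0.20000 m³/h, so V(t) = 15.2 − 0.20000 t and V(16.6) = 11.880 m³.
Solute balance: dm/dt = 0 − Q_out C = −Q_out m/V(t).
dm/m = −Q_out dt/(V₀ − 0.20000 t); integrating gives ln(m/m₀) = −(Q_out/(Q_in−Q_out)) ln(V/V₀).
m = m₀ (V₀/V)^(Q_out/(Q_in−Q_out)) = 78.3 × (15.2/11.880)^(-2.0550) = 47.187 g.
C = m/V = 47.187/11.880 = 3.9720 g/m³.

3.97 g/m³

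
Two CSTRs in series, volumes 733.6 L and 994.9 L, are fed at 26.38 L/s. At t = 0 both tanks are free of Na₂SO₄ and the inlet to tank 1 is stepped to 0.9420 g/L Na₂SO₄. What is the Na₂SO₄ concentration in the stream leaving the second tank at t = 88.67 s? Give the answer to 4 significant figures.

0.7094 g/L

Species balance on tank i: dCᵢ/dt = (Cᵢ₋₁ − Cᵢ)/τᵢ with τᵢ = Vᵢ/Q.
τ₁ = 733.6/26.38 = 27.8089 s; τ₂ = 994.9/26.38 = 37.7142 s.
Tank 1: C₁ = C_in(1 − e^(−t/τ₁)). Tank 2 (τ₁ ≠ τ₂): C₂ = C_in[1 − (τ₁ e^(−t/τ₁) − τ₂ e^(−t/τ₂))/(τ₁ − τ₂)].
At t = 88.67: e^(−t/τ₁) = 0.0412319, e^(−t/τ₂) = 0.0952638.
C₂ = 0.9420·[1 − (27.8089·0.0412319 − 37.7142·0.0952638)/(-9.90523)] = 0.9420·0.753042 = 0.709365 g/L.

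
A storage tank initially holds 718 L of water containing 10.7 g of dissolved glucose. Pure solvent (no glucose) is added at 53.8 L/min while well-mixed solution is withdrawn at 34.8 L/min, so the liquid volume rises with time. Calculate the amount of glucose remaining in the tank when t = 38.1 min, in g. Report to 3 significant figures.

Let m(t) be the amount of glucose. Volume: V(t) = V₀ + (Q_in − Q_out) t = 718 + 19.000 t; V(38.1) = 1441.9 L.
No glucose enters, so dm/dt = −Q_out · (m/V).
dm/m = −Q_out dt/(V₀ + 19.000 t); integrating gives ln(m/m₀) = −(Q_out/(Q_in−Q_out)) ln(V/V₀).
m = m₀ (V₀/V)^(Q_out/(Q_in−Q_out)) = 10.7 × (718/1441.9)^(1.8316) = 2.9837 g.

2.98 g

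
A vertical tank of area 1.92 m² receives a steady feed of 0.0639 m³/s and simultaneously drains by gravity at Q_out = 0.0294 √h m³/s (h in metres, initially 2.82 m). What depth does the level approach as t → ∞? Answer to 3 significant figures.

A dh/dt = Q_in − 0.0294 √h. Steady state requires inflow = outflow:
Q_in = 0.0294 √h_ss ⇒ √h_ss = 0.0639/0.0294 = 2.1735.
h_ss = 2.1735² = 4.7240 m. (Since h₀ = 2.82 m < h_ss, the level will rise toward this value.)

4.72 m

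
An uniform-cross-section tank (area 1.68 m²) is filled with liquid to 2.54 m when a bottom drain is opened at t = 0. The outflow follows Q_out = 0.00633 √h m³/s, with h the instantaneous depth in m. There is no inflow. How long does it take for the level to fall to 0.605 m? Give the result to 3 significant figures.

Mass balance (ρ constant): A dh/dt = −0.00633 √h.
This is separable: 2 d(√h)/dt = −0.00633/A, so √h = √h₀ − (0.00633/(2A)) t.
t = 2A(√h₀ − √h)/0.00633 = 2·1.68·(√2.54 − √0.605)/0.00633
  = 3.3600 × (1.5937 − 0.77782) / 0.00633 = 433.10 s.

433 s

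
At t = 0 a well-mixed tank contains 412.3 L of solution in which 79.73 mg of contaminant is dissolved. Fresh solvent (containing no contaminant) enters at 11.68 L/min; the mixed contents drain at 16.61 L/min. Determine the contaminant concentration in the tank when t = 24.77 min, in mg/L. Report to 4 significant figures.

0.08414 mg/L

Let m(t) be the amount of contaminant. Volume: V(t) = V₀ + (Q_in − Q_out) t = 412.3 − 4.93000 t; V(24.77) = 290.184 L.
No contaminant enters, so dm/dt = −Q_out · (m/V).
Separate: dm/m = −Q_out dt/V(t) ⇒ ln(m/m₀) = −(Q_out/(Q_in−Q_out)) ln(V/V₀).
m = m₀ (V₀/V)^(Q_out/(Q_in−Q_out)) = 79.73 × (412.3/290.184)^(-3.36917) = 24.4168 mg.
C = m/V = 24.4168/290.184 = 0.0841425 mg/L.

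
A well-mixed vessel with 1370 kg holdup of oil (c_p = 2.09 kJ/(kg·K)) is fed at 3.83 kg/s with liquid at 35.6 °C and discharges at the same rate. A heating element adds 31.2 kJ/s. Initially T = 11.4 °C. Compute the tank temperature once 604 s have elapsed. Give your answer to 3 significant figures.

Heat balance on the well-mixed liquid: M c_p dT/dt = ṁ c_p (T_in − T) + 31.2.
Rearrange: dT/dt = (T_ss − T)/τ with τ = M/ṁ = 357.70 s and T_ss = T_in + Q̇/(ṁ c_p) = 39.498 °C.
T approaches T_ss exponentially: T(t) = T_ss + (T₀ − T_ss) e^(−t/τ).
T(604) = 39.498 + (-28.098)·e^(−604/357.70) = 39.498 + (-28.098)·0.18479 = 34.306 °C.

34.3 °C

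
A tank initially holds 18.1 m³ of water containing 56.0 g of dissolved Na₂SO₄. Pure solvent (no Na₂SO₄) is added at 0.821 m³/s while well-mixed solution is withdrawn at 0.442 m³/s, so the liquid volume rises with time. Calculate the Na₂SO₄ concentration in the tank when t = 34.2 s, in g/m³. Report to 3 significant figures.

0.960 g/m³

Total volume: dV/dt = Q_in − Q_out = 0.37900 m³/s, so V(t) = 18.1 + 0.37900 t and V(34.2) = 31.062 m³.
Solute balance: dm/dt = 0 − Q_out C = −Q_out m/V(t).
Separate: dm/m = −Q_out dt/V(t) ⇒ ln(m/m₀) = −(Q_out/(Q_in−Q_out)) ln(V/V₀).
m = m₀ (V₀/V)^(Q_out/(Q_in−Q_out)) = 56.0 × (18.1/31.062)^(1.1662) = 29.830 g.
C = m/V = 29.830/31.062 = 0.96034 g/m³.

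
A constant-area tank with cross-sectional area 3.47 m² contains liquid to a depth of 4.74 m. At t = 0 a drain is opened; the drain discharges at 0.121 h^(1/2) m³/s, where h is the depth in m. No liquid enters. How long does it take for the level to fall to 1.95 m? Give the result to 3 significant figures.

With no inflow, A dh/dt = −0.121 √h.
∫ h^(−1/2) dh = −(0.121/A) ∫ dt, giving 2√h = 2√h₀ − (0.121/A) t.
t = 2A(√h₀ − √h)/0.121 = 2·3.47·(√4.74 − √1.95)/0.121
  = 6.9400 × (2.1772 − 1.3964) / 0.121 = 44.779 s.

44.8 s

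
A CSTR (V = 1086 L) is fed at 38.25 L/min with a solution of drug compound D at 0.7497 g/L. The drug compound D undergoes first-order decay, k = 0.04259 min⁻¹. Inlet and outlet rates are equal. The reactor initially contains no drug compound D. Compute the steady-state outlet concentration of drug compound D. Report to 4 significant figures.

0.3394 g/L

Species balance: V dC/dt = Q C_in − Q C − k V C.
At steady state: 0 = Q C_in − (Q + kV) C_ss, so C_ss = Q C_in/(Q + kV).
C_ss = 38.25·0.7497/(38.25 + 0.04259·1086) = 28.6760/84.5027 = 0.339350 g/L.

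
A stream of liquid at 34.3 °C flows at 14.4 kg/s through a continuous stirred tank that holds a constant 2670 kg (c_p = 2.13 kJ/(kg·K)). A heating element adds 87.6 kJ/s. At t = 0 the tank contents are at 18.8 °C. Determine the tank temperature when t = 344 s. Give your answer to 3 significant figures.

34.3 °C

Energy balance: M c_p dT/dt = ṁ c_p (T_in − T) + 87.6.
τ = M/ṁ = 185.42 s; T_ss = T_in + Q̇/(ṁ c_p) = 34.3 + 87.6/(14.4·2.13) = 37.156 °C.
Solution: T(t) = T_ss + (T₀ − T_ss) e^(−t/τ).
T(344) = 37.156 + (-18.356)·e^(−344/185.42) = 37.156 + (-18.356)·0.15641 = 34.285 °C.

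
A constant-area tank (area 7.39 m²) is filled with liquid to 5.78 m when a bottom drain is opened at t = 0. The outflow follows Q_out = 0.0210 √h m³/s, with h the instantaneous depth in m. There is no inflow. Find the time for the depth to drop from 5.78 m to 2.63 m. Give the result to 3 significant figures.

551 s

A dh/dt = −Q_out = −0.0210 √h.
∫ h^(−1/2) dh = −(0.0210/A) ∫ dt, giving 2√h = 2√h₀ − (0.0210/A) t.
t = 2A(√h₀ − √h)/0.0210 = 2·7.39·(√5.78 − √2.63)/0.0210
  = 14.780 × (2.4042 − 1.6217) / 0.0210 = 550.69 s.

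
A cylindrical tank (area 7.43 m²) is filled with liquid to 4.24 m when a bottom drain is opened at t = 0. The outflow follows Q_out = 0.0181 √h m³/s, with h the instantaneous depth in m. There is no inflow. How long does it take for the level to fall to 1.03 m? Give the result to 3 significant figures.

With no inflow, A dh/dt = −0.0181 √h.
Separate and integrate: 2(√h − √h₀) = −(0.0181/A) t.
t = 2A(√h₀ − √h)/0.0181 = 2·7.43·(√4.24 − √1.03)/0.0181
  = 14.860 × (2.0591 − 1.0149) / 0.0181 = 857.31 s.

857 s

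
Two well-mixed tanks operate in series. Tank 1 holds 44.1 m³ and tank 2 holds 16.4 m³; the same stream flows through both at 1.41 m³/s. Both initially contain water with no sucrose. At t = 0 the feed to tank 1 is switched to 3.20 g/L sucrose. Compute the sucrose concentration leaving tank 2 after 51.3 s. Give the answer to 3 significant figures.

Each tank obeys Vᵢ dCᵢ/dt = Q(Cᵢ₋₁ − Cᵢ), so τᵢ = Vᵢ/Q.
τ₁ = 44.1/1.41 = 31.277 s; τ₂ = 16.4/1.41 = 11.631 s.
Solving the cascade with C₁(0)=C₂(0)=0 gives C₂(t) = C_in[1 − (τ₁ e^(−t/τ₁) − τ₂ e^(−t/τ₂))/(τ₁ − τ₂)].
At t = 51.3: e^(−t/τ₁) = 0.19394, e^(−t/τ₂) = 0.012149.
C₂ = 3.20·[1 − (31.277·0.19394 − 11.631·0.012149)/(19.645)] = 3.20·0.69843 = 2.2350 g/L.

2.23 g/L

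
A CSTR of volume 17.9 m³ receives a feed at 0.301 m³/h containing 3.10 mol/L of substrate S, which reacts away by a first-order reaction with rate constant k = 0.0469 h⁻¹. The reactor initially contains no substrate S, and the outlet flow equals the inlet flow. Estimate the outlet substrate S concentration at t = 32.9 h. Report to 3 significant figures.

0.718 mol/L

V dC/dt = Q(C_in − C) − k V C.
dC/dt = (Q/V) C_in − (Q/V + k) C; effective rate a = Q/V + k = 0.016816 + 0.0469 = 0.063716 h⁻¹.
C_ss = Q C_in/(Q + kV) = 0.81814 mol/L; C(t) = C_ss + (C₀ − C_ss) e^(−a t).
C(32.9) = 0.81814 + (-0.81814)·e^(−0.063716·32.9) = 0.81814 + (-0.81814)·0.12292 = 0.71758 mol/L.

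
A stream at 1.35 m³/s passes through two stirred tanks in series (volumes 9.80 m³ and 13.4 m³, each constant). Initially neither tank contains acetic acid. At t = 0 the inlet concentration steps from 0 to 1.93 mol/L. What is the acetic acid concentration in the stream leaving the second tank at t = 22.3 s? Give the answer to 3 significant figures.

Species balance on tank i: dCᵢ/dt = (Cᵢ₋₁ − Cᵢ)/τᵢ with τᵢ = Vᵢ/Q.
τ₁ = 9.80/1.35 = 7.2593 s; τ₂ = 13.4/1.35 = 9.9259 s.
Tank 1: C₁ = C_in(1 − e^(−t/τ₁)). Tank 2 (τ₁ ≠ τ₂): C₂ = C_in[1 − (τ₁ e^(−t/τ₁) − τ₂ e^(−t/τ₂))/(τ₁ − τ₂)].
At t = 22.3: e^(−t/τ₁) = 0.046331, e^(−t/τ₂) = 0.10575.
C₂ = 1.93·[1 − (7.2593·0.046331 − 9.9259·0.10575)/(-2.6667)] = 1.93·0.73248 = 1.4137 mol/L.

1.41 mol/L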